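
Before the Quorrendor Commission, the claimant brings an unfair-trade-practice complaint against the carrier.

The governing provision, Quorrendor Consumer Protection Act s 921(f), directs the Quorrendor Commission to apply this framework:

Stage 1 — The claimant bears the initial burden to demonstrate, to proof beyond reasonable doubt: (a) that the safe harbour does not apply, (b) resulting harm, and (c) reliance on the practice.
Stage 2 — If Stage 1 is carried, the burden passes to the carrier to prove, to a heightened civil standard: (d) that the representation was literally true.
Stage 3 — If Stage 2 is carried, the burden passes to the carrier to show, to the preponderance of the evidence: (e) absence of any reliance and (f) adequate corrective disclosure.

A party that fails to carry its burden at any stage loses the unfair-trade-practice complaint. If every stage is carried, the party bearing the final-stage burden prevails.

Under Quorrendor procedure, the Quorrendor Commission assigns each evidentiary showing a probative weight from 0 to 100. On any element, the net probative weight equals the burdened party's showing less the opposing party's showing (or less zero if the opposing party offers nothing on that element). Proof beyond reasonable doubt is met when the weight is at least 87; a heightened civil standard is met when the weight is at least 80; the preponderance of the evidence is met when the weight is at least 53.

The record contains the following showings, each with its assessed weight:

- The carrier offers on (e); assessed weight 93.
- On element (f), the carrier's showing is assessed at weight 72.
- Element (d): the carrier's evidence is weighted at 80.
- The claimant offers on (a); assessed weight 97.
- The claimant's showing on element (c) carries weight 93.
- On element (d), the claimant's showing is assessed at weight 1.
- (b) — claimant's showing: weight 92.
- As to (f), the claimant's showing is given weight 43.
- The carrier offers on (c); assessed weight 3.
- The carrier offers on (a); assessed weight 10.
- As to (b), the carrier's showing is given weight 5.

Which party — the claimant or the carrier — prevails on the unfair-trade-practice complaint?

Stage 1 — burden on claimant; standard: proof beyond reasonable doubt (weight is at least 87).
    (a): 97 − 10 = 87 ≥ 87 [met]
    (b): 92 − 5 = 87 ≥ 87 [met]
    (c): 93 − 3 = 90 ≥ 87 [met]
  Stage 1 carried; the burden shifts to the carrier.
Stage 2 — burden on carrier; standard: a heightened civil standard (weight is at least 80).
    (d): 80 − 1 = 79 < 80 [not met]
  The carrier does not carry Stage 2.
So the claimant prevails.

claimant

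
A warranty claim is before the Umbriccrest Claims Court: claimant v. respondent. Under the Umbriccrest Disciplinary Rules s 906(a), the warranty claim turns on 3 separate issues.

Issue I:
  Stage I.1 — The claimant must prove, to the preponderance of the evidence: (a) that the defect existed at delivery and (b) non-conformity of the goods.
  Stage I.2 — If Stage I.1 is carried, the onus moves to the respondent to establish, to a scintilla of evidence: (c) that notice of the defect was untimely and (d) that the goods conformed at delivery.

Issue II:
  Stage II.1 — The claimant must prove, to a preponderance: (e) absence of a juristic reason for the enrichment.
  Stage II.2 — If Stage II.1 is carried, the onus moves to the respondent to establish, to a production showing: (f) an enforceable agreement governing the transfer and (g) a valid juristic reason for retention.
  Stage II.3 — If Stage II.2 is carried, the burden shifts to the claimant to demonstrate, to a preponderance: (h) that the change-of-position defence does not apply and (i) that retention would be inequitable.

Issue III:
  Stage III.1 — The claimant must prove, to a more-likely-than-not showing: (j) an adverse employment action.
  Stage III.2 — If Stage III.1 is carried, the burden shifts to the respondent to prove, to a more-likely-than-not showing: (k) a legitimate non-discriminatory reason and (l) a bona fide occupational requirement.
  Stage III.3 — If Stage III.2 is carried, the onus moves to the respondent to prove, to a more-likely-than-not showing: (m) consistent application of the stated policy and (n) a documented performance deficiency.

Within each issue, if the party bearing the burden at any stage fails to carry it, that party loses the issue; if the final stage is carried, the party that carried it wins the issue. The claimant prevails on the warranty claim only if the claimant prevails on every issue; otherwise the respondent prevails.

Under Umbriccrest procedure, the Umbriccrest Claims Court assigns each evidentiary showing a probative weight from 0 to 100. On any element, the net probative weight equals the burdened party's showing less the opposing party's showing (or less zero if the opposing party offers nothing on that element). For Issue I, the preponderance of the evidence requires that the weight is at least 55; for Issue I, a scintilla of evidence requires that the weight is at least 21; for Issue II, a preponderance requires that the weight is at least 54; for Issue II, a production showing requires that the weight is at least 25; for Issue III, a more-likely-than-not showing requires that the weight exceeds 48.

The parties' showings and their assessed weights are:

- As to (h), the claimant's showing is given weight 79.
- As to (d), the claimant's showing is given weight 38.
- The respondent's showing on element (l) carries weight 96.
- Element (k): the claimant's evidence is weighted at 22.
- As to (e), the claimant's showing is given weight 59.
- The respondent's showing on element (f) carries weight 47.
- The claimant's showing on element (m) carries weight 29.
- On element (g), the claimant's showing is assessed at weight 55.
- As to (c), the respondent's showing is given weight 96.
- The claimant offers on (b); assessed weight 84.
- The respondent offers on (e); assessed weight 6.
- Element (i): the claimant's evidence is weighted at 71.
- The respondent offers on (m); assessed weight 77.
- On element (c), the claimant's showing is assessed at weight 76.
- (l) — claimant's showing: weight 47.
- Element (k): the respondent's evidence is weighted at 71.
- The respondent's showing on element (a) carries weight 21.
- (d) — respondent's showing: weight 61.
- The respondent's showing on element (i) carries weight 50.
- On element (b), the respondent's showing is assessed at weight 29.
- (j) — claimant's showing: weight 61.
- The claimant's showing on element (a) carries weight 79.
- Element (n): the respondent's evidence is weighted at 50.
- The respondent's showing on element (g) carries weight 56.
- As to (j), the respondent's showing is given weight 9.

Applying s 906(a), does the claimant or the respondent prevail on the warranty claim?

respondent

— Issue I —
Stage I.1 (claimant, the preponderance of the evidence, weight is at least 55): (a) net 79−21=58 ≥ 55 — meets; (b) net 84−29=55 ≥ 55 — meets.
  All elements met. The burden passes to the respondent.
Stage I.2 (respondent, a scintilla of evidence, weight is at least 21): (c) net 96−76=20 < 21 — fails; (d) net 61−38=23 ≥ 21 — meets.
  Stage I.2 not carried; the respondent fails its burden.
So the claimant prevails on this issue.
— Issue II —
Stage II.1 (claimant, a preponderance, weight is at least 54): (e) net 59−6=53 < 54 — fails.
  Stage II.1 not carried; the claimant fails its burden.
The respondent prevails on this issue.
— Issue III —
Stage III.1 (claimant, a more-likely-than-not showing, weight exceeds 48): (j) net 61−9=52 > 48 — meets.
  Stage III.1 is satisfied; the onus moves to the respondent.
Stage III.2 (respondent, a more-likely-than-not showing, weight exceeds 48): (k) net 71−22=49 > 48 — meets; (l) net 96−47=49 > 48 — meets.
  All elements met. The respondent retains the burden for Stage III.3.
Stage III.3 (respondent, a more-likely-than-not showing, weight exceeds 48): (m) net 77−29=48 ≤ 48 — fails; (n) 50 > 48 — meets.
  The respondent does not carry Stage III.3.
The claimant prevails on this issue.
Per-issue: Issue I → claimant; Issue II → respondent; Issue III → claimant. The claimant must prevail on every issue; overall, the respondent prevails.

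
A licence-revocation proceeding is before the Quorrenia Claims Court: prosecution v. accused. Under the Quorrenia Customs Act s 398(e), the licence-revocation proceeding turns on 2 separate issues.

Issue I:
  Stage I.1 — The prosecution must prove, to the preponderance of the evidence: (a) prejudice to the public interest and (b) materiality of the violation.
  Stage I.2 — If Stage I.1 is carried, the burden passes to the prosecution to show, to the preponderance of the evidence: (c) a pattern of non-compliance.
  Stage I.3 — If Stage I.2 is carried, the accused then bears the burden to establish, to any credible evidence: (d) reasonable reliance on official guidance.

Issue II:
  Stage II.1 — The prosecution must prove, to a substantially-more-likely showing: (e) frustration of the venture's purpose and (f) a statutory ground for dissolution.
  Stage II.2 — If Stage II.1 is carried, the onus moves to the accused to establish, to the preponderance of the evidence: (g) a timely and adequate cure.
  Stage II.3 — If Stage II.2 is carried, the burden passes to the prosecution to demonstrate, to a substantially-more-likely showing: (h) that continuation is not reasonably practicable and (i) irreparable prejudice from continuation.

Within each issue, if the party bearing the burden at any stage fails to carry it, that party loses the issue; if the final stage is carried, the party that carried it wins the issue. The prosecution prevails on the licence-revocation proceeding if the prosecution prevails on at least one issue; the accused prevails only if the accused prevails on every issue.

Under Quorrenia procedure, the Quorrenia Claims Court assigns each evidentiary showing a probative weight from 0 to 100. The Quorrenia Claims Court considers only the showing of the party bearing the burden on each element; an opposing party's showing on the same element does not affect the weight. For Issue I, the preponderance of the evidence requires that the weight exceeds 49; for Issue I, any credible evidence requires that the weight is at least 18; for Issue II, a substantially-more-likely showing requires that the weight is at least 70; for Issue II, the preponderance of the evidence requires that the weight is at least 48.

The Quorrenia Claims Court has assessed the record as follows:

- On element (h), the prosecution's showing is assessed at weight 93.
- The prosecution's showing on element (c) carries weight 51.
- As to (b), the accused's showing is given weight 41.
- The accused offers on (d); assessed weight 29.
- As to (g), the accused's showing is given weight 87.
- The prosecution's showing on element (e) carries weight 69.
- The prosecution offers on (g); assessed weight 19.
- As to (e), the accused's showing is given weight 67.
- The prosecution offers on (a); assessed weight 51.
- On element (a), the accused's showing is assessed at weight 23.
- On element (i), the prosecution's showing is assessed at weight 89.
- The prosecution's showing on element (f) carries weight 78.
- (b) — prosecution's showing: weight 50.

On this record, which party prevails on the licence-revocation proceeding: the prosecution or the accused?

accused

— Issue I —
Stage I.1 (prosecution, the preponderance of the evidence, weight exceeds 49): (a) 51 (accused's 23 disregarded) > 49 — meets; (b) 50 (accused's 41 disregarded) > 49 — meets.
  Stage I.1 carried; the burden remains with the prosecution.
Stage I.2 (prosecution, the preponderance of the evidence, weight exceeds 49): (c) 51 > 49 — meets.
  Stage I.2 is satisfied; the onus moves to the accused.
Stage I.3 (accused, any credible evidence, weight is at least 18): (d) 29 ≥ 18 — meets.
  The accused carries the last stage.
With every stage satisfied, the accused prevails on this issue.
— Issue II —
At Stage II.1 the prosecution must meet a substantially-more-likely showing (weight is at least 70): on (e) the weight is 69 (the accused's 67 is given no effect), which does not reach 70, so (e) does not meet the standard; on (f) the weight is 78, which does reach 70, so (f) meets the standard.
  Not every element is met, so the prosecution fails to carry Stage II.1.
The accused prevails on this issue.
Per-issue: Issue I → accused; Issue II → accused. The prosecution must prevail on at least one issue; overall, the accused prevails.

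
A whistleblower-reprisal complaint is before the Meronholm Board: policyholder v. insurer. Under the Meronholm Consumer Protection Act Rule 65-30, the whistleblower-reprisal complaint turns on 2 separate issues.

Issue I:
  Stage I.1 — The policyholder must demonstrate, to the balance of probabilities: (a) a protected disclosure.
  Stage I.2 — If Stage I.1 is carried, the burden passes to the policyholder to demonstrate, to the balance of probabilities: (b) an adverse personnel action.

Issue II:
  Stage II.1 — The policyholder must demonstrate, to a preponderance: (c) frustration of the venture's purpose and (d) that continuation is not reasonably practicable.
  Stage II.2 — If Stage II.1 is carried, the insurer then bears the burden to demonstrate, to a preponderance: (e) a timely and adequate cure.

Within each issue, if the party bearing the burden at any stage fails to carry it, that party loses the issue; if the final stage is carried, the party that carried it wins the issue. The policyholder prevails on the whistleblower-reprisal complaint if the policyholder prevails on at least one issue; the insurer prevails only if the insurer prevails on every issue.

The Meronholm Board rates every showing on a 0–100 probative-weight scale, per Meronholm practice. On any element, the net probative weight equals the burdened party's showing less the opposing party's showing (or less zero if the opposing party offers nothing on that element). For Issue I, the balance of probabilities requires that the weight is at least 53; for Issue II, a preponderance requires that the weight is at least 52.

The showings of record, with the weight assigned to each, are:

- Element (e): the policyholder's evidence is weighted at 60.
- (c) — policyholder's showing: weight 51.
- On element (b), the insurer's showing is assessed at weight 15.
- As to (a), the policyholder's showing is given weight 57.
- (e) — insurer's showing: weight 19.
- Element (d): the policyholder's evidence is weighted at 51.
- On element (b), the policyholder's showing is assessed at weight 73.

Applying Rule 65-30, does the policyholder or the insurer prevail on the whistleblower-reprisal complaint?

policyholder

— Issue I —
Stage I.1 — burden on policyholder; standard: the balance of probabilities (weight is at least 53).
    (a): 57 ≥ 53 [met]
  Stage I.1 carried; the burden remains with the policyholder.
Stage I.2 — burden on policyholder; standard: the balance of probabilities (weight is at least 53).
    (b): 73 − 15 = 58 ≥ 53 [met]
  Stage I.2 carried; the final stage is satisfied.
Every stage carried; the policyholder prevails on this issue.
— Issue II —
Stage II.1 — burden on policyholder; standard: a preponderance (weight is at least 52).
    (c): 51 < 52 [not met]
    (d): 51 < 52 [not met]
  Not every element is met, so the policyholder fails to carry Stage II.1.
The analysis ends at Stage II.1; the insurer prevails on this issue.
Per-issue: Issue I → policyholder; Issue II → insurer. The policyholder must prevail on at least one issue; overall, the policyholder prevails.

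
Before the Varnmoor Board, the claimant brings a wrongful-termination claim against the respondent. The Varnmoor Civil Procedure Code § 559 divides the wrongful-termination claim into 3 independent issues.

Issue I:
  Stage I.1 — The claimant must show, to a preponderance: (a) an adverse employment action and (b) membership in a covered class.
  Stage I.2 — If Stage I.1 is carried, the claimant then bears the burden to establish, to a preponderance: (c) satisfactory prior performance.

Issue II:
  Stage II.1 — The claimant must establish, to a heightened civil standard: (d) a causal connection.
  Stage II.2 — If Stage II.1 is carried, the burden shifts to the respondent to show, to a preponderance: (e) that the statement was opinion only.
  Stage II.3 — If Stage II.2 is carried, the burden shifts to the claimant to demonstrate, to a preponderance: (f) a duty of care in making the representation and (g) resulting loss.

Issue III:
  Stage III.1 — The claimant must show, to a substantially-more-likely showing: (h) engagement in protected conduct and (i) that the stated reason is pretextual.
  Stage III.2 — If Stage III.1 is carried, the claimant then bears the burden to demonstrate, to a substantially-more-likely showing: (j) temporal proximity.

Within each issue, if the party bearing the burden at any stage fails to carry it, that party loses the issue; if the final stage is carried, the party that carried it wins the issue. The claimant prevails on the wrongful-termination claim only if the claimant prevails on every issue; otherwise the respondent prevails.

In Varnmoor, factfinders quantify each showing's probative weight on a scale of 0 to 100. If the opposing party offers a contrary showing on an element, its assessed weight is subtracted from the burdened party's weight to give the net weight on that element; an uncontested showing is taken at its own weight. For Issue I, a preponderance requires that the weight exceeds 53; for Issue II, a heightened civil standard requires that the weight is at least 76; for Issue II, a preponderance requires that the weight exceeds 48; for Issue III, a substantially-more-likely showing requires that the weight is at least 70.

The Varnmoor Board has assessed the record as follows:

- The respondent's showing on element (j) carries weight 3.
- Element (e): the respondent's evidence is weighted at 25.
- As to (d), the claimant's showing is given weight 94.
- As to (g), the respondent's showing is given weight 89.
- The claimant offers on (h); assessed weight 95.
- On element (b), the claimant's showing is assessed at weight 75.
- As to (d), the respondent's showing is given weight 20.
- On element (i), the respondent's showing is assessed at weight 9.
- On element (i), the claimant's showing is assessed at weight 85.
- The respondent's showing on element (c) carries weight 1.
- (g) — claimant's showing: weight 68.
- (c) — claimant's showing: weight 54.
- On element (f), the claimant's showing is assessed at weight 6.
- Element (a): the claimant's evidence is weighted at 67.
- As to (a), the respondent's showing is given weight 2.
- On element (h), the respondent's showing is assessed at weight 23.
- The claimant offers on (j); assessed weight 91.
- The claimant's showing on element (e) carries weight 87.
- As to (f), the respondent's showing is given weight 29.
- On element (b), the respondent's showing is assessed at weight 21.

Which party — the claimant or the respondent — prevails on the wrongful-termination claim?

respondent

— Issue I —
At Stage I.1 the claimant must meet a preponderance (weight exceeds 53): on (a) the weight is 67 less the opposing 2 gives net 65, > 53, so (a) meets the standard; on (b) the weight is 75 less the opposing 21 gives net 54, which does exceed 53, so (b) meets the standard.
  Stage I.1 is satisfied; the claimant continues to bear the burden.
At Stage I.2 the claimant must meet a preponderance (weight exceeds 53): on (c) the weight is 54 less the opposing 1 gives net 53, ≤ 53, so (c) does not meet the standard.
  The claimant does not carry Stage I.2.
The respondent prevails on this issue.
— Issue II —
At Stage II.1 the claimant must meet a heightened civil standard (weight is at least 76): on (d) the weight is 94 less the opposing 20 gives net 74, which does not reach 76, so (d) does not meet the standard.
  The claimant does not carry Stage II.1.
So the respondent prevails on this issue.
— Issue III —
Stage III.1 (claimant, a substantially-more-likely showing, weight is at least 70): (h) net 95−23=72 ≥ 70 — meets; (i) net 85−9=76 ≥ 70 — meets.
  All elements met. The claimant retains the burden for Stage III.2.
Stage III.2 (claimant, a substantially-more-likely showing, weight is at least 70): (j) net 91−3=88 ≥ 70 — meets.
  The claimant carries the last stage.
Every stage carried; the claimant prevails on this issue.
Per-issue: Issue I → respondent; Issue II → respondent; Issue III → claimant. The claimant must prevail on every issue; overall, the respondent prevails.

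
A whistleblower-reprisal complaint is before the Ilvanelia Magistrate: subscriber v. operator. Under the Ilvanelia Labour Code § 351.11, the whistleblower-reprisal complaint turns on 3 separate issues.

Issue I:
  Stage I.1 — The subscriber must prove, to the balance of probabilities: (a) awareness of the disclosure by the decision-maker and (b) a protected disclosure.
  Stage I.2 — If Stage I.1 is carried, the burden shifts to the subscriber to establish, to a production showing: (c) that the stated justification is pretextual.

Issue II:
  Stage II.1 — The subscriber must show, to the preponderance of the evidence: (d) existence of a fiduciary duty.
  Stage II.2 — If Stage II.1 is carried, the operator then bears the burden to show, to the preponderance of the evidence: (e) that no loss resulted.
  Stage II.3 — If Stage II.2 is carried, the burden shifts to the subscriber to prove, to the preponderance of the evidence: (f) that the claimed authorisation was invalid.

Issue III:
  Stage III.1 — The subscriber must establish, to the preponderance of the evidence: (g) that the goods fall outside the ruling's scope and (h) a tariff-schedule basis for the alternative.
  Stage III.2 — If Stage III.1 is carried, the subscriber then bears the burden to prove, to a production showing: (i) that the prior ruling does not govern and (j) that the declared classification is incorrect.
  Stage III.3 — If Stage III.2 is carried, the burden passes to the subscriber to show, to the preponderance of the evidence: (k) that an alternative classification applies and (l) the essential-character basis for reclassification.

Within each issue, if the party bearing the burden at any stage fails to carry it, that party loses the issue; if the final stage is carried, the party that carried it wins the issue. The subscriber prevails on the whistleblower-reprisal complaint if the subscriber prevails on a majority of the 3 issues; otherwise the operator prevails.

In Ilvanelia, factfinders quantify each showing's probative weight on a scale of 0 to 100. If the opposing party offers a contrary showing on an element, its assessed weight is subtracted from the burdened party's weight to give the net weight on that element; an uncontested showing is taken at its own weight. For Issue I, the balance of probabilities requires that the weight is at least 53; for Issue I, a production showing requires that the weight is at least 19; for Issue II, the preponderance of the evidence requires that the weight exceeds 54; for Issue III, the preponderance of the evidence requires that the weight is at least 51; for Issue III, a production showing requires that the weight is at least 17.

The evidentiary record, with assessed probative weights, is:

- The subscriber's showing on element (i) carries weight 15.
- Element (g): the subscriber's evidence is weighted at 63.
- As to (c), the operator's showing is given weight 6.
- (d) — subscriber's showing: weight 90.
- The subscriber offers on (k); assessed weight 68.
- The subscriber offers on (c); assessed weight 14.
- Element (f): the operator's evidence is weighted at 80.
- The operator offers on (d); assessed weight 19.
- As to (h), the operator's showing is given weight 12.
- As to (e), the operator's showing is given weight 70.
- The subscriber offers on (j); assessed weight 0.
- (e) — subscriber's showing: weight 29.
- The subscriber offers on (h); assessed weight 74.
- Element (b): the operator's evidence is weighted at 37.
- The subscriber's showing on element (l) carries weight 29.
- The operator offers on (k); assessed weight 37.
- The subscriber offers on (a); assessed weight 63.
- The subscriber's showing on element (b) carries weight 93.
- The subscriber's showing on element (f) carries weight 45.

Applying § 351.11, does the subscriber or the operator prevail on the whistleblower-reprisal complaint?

— Issue I —
Stage I.1 (subscriber, the balance of probabilities, weight is at least 53): (a) 63 ≥ 53 — meets; (b) net 93−37=56 ≥ 53 — meets.
  Stage I.1 carried; the burden remains with the subscriber.
Stage I.2 (subscriber, a production showing, weight is at least 19): (c) net 14−6=8 < 19 — fails.
  Not every element is met, so the subscriber fails to carry Stage I.2.
The analysis ends at Stage I.2; the operator prevails on this issue.
— Issue II —
Stage II.1 — burden on subscriber; standard: the preponderance of the evidence (weight exceeds 54).
    (d): 90 − 19 = 71 > 54 [met]
  Stage II.1 carried; the burden shifts to the operator.
Stage II.2 — burden on operator; standard: the preponderance of the evidence (weight exceeds 54).
    (e): 70 − 29 = 41 ≤ 54 [not met]
  The operator does not carry Stage II.2.
So the subscriber prevails on this issue.
— Issue III —
Stage III.1 (subscriber, the preponderance of the evidence, weight is at least 51): (g) 63 ≥ 51 — meets; (h) net 74−12=62 ≥ 51 — meets.
  Stage III.1 is satisfied; the subscriber continues to bear the burden.
Stage III.2 (subscriber, a production showing, weight is at least 17): (i) 15 < 17 — fails; (j) 0 < 17 — fails.
  The subscriber does not carry Stage III.2.
The analysis ends at Stage III.2; the operator prevails on this issue.
Per-issue: Issue I → operator; Issue II → subscriber; Issue III → operator. The subscriber must prevail on a majority of issues; overall, the operator prevails.

operator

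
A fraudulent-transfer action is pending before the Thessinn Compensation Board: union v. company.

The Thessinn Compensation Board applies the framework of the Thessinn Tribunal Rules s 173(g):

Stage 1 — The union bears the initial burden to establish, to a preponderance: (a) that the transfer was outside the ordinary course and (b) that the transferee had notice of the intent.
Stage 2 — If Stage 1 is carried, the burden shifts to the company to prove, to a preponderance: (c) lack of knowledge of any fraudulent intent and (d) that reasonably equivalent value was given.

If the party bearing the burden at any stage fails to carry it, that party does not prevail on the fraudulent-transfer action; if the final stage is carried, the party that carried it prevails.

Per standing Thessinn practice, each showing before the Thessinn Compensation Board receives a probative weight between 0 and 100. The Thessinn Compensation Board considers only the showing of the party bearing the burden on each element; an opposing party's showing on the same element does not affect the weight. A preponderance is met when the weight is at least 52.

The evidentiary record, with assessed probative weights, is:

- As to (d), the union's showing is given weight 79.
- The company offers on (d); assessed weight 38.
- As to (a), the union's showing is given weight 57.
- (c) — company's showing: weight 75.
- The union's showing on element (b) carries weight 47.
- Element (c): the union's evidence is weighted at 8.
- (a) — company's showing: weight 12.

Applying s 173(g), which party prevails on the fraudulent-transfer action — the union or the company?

company

At Stage 1 the union must meet a preponderance (weight is at least 52): on (a) the weight is 57 (the company's 12 is given no effect), ≥ 52, so (a) meets the standard; on (b) the weight is 47, < 52, so (b) does not meet the standard.
  Not every element is met, so the union fails to carry Stage 1.
The analysis ends at Stage 1; the company prevails.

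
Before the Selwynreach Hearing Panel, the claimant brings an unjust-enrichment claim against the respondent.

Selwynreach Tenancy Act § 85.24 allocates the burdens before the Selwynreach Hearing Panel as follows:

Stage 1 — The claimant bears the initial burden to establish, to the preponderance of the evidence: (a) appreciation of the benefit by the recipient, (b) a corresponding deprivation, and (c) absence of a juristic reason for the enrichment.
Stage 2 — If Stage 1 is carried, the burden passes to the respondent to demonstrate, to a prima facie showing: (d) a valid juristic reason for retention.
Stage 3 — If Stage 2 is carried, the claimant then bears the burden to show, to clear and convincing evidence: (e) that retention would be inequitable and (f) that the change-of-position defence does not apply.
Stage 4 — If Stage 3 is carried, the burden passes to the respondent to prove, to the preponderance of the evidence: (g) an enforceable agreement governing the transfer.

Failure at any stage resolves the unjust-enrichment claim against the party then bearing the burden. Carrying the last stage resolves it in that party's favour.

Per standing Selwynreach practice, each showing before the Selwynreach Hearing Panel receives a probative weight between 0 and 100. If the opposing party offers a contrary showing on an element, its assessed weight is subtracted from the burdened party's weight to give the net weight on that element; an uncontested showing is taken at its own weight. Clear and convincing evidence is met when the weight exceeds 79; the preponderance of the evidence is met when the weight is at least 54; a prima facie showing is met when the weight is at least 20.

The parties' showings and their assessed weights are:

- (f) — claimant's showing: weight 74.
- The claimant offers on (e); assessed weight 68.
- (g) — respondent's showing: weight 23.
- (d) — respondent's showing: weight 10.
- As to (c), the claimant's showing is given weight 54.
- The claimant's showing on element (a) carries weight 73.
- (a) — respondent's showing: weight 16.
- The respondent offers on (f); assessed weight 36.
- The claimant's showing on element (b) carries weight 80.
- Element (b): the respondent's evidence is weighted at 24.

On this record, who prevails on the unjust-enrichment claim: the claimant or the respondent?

Stage 1 — burden on claimant; standard: the preponderance of the evidence (weight is at least 54).
    (a): 73 − 16 = 57 ≥ 54 [met]
    (b): 80 − 24 = 56 ≥ 54 [met]
    (c): 54 ≥ 54 [met]
  Stage 1 carried; the burden shifts to the respondent.
Stage 2 — burden on respondent; standard: a prima facie showing (weight is at least 20).
    (d): 10 < 20 [not met]
  Not every element is met, so the respondent fails to carry Stage 2.
The analysis ends at Stage 2; the claimant prevails.

claimant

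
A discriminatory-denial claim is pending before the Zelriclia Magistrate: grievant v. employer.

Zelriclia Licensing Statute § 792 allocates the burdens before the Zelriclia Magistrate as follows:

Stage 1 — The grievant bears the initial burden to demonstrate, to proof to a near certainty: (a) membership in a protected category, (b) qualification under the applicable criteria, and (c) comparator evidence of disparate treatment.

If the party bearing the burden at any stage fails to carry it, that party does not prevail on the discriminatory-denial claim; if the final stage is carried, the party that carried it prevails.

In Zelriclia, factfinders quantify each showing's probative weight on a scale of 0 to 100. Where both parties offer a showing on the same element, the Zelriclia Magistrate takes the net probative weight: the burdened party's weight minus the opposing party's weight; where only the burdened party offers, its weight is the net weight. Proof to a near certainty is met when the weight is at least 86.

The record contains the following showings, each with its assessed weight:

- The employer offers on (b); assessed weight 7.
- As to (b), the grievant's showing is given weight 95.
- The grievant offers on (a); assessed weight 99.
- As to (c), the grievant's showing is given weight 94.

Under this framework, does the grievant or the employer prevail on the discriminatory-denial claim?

Stage 1 — burden on grievant; standard: proof to a near certainty (weight is at least 86).
    (a): 99 ≥ 86 [met]
    (b): 95 − 7 = 88 ≥ 86 [met]
    (c): 94 ≥ 86 [met]
  All elements met at the final stage.
Every stage carried; the grievant prevails.

grievant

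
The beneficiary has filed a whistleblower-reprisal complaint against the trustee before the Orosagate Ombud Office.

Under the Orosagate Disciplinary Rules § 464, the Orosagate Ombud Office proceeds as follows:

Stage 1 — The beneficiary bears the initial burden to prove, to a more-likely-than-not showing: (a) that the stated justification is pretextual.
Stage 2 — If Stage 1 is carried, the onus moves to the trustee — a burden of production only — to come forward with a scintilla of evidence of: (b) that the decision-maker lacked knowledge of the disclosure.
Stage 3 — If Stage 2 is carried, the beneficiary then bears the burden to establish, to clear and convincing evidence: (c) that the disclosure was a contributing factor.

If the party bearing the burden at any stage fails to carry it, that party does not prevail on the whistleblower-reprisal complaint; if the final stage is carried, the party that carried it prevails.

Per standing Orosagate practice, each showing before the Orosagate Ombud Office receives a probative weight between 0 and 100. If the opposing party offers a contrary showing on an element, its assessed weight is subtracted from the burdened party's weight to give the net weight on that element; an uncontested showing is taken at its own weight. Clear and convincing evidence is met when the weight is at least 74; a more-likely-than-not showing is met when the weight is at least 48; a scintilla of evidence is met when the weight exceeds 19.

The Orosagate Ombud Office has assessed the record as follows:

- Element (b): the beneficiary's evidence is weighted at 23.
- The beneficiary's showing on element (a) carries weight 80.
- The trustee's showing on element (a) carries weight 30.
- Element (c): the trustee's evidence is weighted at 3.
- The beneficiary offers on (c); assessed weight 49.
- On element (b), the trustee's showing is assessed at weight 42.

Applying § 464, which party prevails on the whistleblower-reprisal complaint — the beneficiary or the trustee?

beneficiary

Stage 1 (beneficiary, a more-likely-than-not showing, weight is at least 48): (a) net 80−30=50 ≥ 48 — meets.
  The beneficiary carries Stage 1; the trustee now bears the burden.
Stage 2 (trustee, a scintilla of evidence, weight exceeds 19): (b) net 42−23=19 ≤ 19 — fails.
  The trustee does not carry Stage 2.
So the beneficiary prevails.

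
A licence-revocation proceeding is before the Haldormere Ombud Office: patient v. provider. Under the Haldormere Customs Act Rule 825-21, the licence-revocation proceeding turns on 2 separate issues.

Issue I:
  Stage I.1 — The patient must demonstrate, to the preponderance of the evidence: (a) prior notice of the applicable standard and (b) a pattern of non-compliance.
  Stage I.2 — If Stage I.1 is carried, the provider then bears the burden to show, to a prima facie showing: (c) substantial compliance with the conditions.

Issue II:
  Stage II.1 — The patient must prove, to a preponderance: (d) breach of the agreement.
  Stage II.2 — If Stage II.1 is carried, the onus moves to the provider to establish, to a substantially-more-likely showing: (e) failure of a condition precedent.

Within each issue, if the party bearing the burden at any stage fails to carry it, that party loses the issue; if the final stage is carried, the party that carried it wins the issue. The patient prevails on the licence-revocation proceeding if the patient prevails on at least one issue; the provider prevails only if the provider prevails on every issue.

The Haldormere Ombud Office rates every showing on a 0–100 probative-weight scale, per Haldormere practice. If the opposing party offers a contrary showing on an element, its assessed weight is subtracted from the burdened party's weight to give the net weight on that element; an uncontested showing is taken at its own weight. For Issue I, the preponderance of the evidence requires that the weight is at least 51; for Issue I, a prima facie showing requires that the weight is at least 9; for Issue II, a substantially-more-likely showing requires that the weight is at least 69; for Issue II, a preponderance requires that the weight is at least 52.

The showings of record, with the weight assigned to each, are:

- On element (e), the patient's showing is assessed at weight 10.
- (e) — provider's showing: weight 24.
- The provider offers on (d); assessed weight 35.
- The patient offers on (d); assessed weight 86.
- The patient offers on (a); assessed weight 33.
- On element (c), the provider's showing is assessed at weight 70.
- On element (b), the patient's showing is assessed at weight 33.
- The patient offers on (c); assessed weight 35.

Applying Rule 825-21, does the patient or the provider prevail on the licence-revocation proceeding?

— Issue I —
Stage I.1 — burden on patient; standard: the preponderance of the evidence (weight is at least 51).
    (a): 33 < 51 [not met]
    (b): 33 < 51 [not met]
  Not every element is met, so the patient fails to carry Stage I.1.
The provider prevails on this issue.
— Issue II —
At Stage II.1 the patient must meet a preponderance (weight is at least 52): on (d) the weight is 86 less the opposing 35 gives net 51, which does not reach 52, so (d) does not meet the standard.
  Stage II.1 not carried; the patient fails its burden.
The provider prevails on this issue.
Per-issue: Issue I → provider; Issue II → provider. The patient must prevail on at least one issue; overall, the provider prevails.

provider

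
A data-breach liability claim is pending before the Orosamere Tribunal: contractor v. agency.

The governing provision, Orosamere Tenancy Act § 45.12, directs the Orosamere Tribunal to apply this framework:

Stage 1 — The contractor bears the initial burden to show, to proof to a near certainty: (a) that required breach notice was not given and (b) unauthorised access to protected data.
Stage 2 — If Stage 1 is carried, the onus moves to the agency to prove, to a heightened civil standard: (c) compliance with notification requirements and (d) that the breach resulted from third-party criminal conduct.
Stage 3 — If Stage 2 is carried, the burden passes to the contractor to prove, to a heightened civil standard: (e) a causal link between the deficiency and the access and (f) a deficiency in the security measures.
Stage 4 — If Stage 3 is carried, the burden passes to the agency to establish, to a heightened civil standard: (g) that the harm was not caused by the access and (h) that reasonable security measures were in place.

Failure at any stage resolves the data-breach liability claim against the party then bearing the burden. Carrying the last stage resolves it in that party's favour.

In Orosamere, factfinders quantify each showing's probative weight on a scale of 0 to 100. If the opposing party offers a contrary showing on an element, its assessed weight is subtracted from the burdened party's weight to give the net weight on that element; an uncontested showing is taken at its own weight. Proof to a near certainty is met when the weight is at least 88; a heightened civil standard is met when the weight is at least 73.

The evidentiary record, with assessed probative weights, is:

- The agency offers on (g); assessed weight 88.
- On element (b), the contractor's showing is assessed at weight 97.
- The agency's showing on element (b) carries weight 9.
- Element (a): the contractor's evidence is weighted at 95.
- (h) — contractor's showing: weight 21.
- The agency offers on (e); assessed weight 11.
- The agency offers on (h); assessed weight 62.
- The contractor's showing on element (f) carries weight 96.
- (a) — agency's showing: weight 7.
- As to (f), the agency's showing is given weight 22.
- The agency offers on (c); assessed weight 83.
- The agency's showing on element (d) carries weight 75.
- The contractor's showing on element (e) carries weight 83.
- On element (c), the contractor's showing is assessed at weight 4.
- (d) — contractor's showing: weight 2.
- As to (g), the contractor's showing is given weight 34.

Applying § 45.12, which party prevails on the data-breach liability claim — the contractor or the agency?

agency

Stage 1 — burden on contractor; standard: proof to a near certainty (weight is at least 88).
    (a): 95 − 7 = 88 ≥ 88 [met]
    (b): 97 − 9 = 88 ≥ 88 [met]
  The contractor carries Stage 1; the agency now bears the burden.
Stage 2 — burden on agency; standard: a heightened civil standard (weight is at least 73).
    (c): 83 − 4 = 79 ≥ 73 [met]
    (d): 75 − 2 = 73 ≥ 73 [met]
  All elements met. The burden passes to the contractor.
Stage 3 — burden on contractor; standard: a heightened civil standard (weight is at least 73).
    (e): 83 − 11 = 72 < 73 [not met]
    (f): 96 − 22 = 74 ≥ 73 [met]
  Not every element is met, so the contractor fails to carry Stage 3.
So the agency prevails.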